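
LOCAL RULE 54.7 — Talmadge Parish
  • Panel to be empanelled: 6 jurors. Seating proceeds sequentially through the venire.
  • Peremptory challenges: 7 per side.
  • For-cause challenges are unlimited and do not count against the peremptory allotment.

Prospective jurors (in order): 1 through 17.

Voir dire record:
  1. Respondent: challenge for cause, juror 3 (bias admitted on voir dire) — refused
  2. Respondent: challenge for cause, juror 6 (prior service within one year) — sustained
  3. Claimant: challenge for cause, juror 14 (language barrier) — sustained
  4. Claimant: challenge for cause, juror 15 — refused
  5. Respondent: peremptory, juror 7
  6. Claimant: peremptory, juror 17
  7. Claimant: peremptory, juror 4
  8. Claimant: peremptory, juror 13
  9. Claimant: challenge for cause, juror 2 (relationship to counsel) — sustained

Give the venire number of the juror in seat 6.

Removed: #2, #4, #6, #7, #13, #14, #17. (#3, #15 stay — for-cause denied.)
Seating in order: seats 1–6 → #1, #3, #5, #8, #9, #10.
So seat 6 is #10.

10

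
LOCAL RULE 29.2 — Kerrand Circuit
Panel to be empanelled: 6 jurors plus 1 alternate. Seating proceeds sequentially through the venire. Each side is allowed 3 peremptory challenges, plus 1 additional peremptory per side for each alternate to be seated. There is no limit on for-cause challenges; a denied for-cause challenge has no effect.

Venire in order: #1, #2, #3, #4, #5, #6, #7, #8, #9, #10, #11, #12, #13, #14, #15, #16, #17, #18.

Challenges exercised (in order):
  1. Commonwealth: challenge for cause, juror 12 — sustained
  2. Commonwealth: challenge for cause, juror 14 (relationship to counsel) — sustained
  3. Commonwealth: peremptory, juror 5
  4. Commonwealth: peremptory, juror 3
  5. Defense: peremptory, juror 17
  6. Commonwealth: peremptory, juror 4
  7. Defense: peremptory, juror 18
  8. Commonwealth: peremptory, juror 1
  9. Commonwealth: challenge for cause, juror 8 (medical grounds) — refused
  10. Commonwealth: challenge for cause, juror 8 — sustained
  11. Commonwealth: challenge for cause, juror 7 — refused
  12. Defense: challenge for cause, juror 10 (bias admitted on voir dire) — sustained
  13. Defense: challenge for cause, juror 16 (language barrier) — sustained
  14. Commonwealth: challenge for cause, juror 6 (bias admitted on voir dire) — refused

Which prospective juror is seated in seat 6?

Removed: #1, #3, #4, #5, #8, #10, #12, #14, #16, #17, #18. (#6, #7 stay — for-cause denied.)
Seating in order: seats 1–6 → #2, #6, #7, #9, #11, #13; alternates → #15.
So seat 6 is #13.

13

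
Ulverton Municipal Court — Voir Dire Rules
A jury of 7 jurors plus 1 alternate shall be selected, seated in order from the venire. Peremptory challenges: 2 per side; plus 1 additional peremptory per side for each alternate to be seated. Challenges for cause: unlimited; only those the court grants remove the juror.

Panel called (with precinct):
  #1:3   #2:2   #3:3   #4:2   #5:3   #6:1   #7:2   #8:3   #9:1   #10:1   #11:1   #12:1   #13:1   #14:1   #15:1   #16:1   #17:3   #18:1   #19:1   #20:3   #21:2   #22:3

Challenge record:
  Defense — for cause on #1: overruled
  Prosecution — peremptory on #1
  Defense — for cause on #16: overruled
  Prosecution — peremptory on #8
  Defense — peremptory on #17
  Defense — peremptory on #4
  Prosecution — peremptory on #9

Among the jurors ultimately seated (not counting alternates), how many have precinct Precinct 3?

Removed: #1, #4, #8, #9, #17.
Seated jurors 1–7: #2, #3, #5, #6, #7, #10, #11 (alternates #12 not counted).
Of those, in Precinct 3: #3, #5 → 2.

2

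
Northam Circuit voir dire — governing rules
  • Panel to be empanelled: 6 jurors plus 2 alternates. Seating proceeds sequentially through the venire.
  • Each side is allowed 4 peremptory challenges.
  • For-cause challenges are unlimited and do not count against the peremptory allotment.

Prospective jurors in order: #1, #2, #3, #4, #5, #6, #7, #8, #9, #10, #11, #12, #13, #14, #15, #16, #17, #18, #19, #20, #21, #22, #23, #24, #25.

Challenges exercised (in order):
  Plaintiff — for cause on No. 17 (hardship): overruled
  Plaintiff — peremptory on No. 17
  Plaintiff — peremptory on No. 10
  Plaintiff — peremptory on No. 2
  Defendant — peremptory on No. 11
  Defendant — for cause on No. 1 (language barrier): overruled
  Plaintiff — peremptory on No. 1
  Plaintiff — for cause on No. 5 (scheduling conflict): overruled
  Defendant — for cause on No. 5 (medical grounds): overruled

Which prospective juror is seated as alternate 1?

9

Removed: #1, #2, #10, #11, #17. (#5 stays — for-cause denied.)
Seating in order: seats 1–6 → #3, #4, #5, #6, #7, #8; alternates → #9, #12.
So alternate 1 is #9.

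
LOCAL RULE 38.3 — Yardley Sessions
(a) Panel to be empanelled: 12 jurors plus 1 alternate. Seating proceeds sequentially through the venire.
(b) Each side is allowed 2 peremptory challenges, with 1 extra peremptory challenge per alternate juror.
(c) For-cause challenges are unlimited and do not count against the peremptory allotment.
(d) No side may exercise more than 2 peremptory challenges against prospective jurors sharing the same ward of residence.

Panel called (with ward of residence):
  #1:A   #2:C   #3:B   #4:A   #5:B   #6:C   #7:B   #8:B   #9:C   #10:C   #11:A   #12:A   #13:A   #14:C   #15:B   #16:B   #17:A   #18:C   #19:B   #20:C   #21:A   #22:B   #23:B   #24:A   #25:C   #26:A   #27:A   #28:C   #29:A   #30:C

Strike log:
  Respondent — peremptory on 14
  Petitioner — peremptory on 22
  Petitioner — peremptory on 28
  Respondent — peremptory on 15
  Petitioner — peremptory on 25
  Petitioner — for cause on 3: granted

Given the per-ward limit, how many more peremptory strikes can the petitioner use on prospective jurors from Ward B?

Petitioner peremptories so far: #22, #28, #25 — 3 of 3 used, 0 left overall.
Against Ward B: #22 — 1 used; per-ward cap 2 leaves 1.
Binding limit: min(0, 1) = 0.

0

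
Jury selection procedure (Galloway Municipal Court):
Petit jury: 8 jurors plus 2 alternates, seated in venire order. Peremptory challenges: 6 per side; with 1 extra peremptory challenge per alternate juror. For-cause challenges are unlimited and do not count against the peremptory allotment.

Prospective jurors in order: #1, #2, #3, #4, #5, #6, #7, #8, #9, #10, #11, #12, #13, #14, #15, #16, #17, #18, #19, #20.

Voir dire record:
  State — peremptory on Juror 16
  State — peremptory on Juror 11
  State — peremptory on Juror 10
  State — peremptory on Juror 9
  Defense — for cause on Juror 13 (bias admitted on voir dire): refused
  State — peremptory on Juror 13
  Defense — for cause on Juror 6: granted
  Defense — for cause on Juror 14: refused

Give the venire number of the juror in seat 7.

8

Removed: #6, #9, #10, #11, #13, #16. (#14 stays — for-cause denied.)
Filling seats in venire order through position 7: #1, #2, #3, #4, #5, #7, #8.
So seat 7 is #8.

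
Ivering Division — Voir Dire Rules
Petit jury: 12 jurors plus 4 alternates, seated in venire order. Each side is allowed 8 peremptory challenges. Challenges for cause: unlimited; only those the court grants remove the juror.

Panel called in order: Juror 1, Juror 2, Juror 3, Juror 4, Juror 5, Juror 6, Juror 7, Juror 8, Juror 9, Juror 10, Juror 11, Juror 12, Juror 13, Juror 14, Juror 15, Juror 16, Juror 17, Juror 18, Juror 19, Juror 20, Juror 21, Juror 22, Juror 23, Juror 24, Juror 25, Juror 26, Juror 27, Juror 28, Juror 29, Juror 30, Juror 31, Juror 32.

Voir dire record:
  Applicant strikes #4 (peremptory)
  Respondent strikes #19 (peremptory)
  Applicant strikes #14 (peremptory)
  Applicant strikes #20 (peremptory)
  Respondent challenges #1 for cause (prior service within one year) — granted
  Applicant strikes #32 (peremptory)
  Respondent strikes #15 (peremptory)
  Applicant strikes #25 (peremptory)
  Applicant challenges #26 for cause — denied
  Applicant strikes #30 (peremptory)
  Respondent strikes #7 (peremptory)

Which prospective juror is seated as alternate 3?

Removed: #1, #4, #7, #14, #15, #19, #20, #25, #30, #32. (#26 stays — for-cause denied.)
Seating in order: seats 1–12 → #2, #3, #5, #6, #8, #9, #10, #11, #12, #13, #16, #17; alternates → #18, #21, #22, #23.
So alternate 3 is #22.

22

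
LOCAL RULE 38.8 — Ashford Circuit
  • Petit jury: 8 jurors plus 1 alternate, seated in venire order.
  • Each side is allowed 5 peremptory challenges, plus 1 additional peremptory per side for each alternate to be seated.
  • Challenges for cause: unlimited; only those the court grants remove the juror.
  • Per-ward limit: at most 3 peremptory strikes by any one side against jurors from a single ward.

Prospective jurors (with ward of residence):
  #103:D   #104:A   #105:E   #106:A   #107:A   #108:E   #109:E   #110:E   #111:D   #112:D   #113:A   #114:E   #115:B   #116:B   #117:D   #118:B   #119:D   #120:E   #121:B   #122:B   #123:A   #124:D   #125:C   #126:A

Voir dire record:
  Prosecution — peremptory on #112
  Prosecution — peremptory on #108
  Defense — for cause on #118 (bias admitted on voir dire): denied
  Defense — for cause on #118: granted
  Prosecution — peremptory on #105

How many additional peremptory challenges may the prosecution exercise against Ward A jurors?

Prosecution peremptories so far: #112, #108, #105 — 3 of 6 used, 3 left overall.
Against Ward A: none yet — per-ward cap 3 leaves 3.
Binding limit: min(3, 3) = 3.

3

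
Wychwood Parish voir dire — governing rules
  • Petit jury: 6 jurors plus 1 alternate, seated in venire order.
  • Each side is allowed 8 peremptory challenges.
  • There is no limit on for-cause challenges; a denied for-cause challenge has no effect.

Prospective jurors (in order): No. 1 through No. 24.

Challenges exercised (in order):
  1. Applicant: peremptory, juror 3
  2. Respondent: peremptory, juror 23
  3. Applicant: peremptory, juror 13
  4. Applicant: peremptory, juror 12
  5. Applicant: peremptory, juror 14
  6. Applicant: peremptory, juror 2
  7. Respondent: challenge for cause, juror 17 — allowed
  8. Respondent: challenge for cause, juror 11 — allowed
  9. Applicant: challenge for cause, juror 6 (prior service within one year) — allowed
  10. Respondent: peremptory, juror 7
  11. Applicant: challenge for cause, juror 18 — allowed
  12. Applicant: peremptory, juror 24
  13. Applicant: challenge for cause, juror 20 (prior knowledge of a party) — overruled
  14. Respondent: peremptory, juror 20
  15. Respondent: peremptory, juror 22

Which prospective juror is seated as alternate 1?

15

Removed: #2, #3, #6, #7, #11, #12, #13, #14, #17, #18, #20, #22, #23, #24.
Seating in order: seats 1–6 → #1, #4, #5, #8, #9, #10; alternates → #15.
So alternate 1 is #15.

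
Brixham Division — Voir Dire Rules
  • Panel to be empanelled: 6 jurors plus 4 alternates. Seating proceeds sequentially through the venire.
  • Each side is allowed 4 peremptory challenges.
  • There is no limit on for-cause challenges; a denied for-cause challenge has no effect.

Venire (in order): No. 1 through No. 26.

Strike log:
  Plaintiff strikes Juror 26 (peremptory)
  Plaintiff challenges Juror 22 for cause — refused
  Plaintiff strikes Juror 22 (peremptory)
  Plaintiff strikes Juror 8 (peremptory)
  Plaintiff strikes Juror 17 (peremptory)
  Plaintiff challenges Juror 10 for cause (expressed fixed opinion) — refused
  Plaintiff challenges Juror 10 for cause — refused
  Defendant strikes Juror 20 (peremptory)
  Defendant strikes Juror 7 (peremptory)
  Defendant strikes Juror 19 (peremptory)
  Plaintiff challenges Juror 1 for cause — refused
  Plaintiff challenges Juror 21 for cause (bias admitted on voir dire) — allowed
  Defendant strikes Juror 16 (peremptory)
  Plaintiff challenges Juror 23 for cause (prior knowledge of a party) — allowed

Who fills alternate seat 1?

9

Removed: #7, #8, #16, #17, #19, #20, #21, #22, #23, #26. (#1, #10 stay — for-cause denied.)
Seating in order: seats 1–6 → #1, #2, #3, #4, #5, #6; alternates → #9, #10, #11, #12.
So alternate 1 is #9.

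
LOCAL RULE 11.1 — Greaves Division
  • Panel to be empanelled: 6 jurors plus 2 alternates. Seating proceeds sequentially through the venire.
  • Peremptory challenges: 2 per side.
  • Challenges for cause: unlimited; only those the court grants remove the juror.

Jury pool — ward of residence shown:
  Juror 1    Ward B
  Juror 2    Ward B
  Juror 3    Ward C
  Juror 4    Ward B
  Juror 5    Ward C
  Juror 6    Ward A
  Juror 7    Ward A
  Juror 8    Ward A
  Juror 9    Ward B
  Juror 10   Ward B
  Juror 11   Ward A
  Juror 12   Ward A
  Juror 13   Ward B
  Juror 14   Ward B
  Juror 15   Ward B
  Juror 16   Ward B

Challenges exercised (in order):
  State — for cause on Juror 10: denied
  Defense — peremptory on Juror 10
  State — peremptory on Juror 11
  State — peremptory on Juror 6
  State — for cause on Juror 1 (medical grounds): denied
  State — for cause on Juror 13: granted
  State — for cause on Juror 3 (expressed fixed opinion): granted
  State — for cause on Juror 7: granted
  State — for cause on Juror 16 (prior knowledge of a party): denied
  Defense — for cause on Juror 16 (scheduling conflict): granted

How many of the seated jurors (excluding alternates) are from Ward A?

1

Removed: #3, #6, #7, #10, #11, #13, #16.
Seated jurors 1–6: #1, #2, #4, #5, #8, #9 (alternates #12, #14 not counted).
Of those, in Ward A: #8 → 1.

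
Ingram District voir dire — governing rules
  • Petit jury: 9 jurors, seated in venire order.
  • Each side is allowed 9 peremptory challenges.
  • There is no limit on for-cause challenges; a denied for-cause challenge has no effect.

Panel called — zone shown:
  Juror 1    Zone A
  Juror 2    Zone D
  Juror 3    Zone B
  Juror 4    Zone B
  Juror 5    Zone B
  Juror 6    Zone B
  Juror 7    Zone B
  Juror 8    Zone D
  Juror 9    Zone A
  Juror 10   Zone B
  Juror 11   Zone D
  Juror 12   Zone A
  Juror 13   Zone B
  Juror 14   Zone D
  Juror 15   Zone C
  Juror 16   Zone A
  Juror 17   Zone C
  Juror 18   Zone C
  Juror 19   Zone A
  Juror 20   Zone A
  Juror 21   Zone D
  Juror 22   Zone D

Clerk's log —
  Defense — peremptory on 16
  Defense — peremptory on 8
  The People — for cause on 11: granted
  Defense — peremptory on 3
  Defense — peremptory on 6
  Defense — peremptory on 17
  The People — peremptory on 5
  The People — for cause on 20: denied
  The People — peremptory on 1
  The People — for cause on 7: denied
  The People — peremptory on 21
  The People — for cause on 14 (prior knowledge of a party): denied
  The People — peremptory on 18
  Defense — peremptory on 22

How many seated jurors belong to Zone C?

1

Removed: #1, #3, #5, #6, #8, #11, #16, #17, #18, #21, #22.
Seated jurors 1–9: #2, #4, #7, #9, #10, #12, #13, #14, #15.
Of those, in Zone C: #15 → 1.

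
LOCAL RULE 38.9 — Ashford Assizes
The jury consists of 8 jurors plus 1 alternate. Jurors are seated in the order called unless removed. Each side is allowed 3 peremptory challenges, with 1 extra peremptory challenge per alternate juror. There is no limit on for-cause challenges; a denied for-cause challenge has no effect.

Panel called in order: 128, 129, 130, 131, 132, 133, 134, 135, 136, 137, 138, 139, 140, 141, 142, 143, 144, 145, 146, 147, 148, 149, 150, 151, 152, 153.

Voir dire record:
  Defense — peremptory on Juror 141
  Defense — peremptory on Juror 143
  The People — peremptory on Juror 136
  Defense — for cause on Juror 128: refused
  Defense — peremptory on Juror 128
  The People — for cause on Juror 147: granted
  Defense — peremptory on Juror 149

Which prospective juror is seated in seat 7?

135

Removed: #128, #136, #141, #143, #147, #149.
Filling seats in venire order through position 7: #129, #130, #131, #132, #133, #134, #135.
So seat 7 is #135.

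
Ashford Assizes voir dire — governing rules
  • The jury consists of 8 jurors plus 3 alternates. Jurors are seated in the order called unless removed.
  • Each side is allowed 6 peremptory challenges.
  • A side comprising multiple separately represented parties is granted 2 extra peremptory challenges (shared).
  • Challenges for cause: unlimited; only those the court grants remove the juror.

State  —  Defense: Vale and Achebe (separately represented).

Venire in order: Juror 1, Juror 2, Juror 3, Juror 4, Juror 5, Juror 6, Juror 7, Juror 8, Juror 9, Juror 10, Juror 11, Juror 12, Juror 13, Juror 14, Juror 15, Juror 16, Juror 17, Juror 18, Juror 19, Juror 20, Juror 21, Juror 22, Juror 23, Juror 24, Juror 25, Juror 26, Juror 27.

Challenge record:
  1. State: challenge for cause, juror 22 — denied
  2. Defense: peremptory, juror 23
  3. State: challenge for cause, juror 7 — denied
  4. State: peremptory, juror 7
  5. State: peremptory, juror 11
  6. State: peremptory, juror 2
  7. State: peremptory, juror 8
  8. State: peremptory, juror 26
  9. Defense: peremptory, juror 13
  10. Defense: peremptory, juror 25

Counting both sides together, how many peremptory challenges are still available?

6

State allotment: 6. Defense allotment: 6 base + 2 multi-party = 8.
State peremptories used: #7, #11, #2, #8, #26 — 5 (for-cause on #22, #7 don't count).
Defense peremptories used: #23, #13, #25 — 3.
Remaining: (6 − 5) + (8 − 3) = 6.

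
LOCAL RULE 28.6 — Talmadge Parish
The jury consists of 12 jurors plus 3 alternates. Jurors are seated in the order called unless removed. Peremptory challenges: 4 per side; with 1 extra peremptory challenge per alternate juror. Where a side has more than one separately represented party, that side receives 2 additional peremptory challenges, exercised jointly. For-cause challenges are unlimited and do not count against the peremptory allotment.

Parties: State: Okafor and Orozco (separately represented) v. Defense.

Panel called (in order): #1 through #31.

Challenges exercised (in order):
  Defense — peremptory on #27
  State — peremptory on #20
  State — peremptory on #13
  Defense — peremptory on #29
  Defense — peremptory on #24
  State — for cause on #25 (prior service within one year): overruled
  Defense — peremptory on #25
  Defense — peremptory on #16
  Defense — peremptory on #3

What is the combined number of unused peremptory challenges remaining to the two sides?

State allotment: 4 base + 1 × 3 alternates + 2 multi-party = 9. Defense allotment: 4 base + 1 × 3 alternates = 7.
State peremptories used: #20, #13 — 2 (the for-cause on #25 doesn't count).
Defense peremptories used: #27, #29, #24, #25, #16, #3 — 6.
Remaining: (9 − 2) + (7 − 6) = 8.

8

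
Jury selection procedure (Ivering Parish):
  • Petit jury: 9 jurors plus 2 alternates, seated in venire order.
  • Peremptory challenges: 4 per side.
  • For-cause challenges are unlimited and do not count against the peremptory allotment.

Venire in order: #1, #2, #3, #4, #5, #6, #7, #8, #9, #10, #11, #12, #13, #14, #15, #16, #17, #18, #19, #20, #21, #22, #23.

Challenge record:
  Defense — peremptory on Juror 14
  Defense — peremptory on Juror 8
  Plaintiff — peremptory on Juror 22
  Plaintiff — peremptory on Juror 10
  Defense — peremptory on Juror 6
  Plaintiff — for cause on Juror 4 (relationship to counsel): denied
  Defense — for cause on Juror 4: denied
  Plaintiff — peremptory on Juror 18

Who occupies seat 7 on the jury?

Removed: #6, #8, #10, #14, #18, #22. (#4 stays — for-cause denied.)
Filling seats in venire order through position 7: #1, #2, #3, #4, #5, #7, #9.
So seat 7 is #9.

9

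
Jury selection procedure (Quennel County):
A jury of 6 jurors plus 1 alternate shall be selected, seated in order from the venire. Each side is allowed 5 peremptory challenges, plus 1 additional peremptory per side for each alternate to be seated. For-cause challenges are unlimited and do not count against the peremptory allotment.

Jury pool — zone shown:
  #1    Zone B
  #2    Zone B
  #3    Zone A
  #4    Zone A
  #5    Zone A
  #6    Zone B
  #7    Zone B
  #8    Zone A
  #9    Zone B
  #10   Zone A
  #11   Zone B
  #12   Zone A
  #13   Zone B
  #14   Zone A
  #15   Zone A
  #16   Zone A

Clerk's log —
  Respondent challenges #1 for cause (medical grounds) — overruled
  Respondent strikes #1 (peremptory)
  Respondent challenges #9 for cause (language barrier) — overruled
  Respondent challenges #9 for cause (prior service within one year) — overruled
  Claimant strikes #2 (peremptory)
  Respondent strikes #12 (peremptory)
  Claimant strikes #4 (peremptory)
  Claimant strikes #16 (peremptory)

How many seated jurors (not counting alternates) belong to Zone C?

0

Removed: #1, #2, #4, #12, #16.
Seated jurors 1–6: #3, #5, #6, #7, #8, #9 (alternates #10 not counted).
None of those are in Zone C → 0.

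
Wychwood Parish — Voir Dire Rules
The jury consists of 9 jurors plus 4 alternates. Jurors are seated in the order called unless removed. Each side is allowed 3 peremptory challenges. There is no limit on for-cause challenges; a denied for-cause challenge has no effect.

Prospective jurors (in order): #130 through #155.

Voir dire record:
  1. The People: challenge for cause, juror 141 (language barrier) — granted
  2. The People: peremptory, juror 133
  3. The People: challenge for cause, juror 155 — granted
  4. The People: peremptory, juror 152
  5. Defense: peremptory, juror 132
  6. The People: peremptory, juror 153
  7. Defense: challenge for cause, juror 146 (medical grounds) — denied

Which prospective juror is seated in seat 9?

Removed: #132, #133, #141, #152, #153, #155. (#146 stays — for-cause denied.)
Seating in order: seats 1–9 → #130, #131, #134, #135, #136, #137, #138, #139, #140; alternates → #142, #143, #144, #145.
So seat 9 is #140.

140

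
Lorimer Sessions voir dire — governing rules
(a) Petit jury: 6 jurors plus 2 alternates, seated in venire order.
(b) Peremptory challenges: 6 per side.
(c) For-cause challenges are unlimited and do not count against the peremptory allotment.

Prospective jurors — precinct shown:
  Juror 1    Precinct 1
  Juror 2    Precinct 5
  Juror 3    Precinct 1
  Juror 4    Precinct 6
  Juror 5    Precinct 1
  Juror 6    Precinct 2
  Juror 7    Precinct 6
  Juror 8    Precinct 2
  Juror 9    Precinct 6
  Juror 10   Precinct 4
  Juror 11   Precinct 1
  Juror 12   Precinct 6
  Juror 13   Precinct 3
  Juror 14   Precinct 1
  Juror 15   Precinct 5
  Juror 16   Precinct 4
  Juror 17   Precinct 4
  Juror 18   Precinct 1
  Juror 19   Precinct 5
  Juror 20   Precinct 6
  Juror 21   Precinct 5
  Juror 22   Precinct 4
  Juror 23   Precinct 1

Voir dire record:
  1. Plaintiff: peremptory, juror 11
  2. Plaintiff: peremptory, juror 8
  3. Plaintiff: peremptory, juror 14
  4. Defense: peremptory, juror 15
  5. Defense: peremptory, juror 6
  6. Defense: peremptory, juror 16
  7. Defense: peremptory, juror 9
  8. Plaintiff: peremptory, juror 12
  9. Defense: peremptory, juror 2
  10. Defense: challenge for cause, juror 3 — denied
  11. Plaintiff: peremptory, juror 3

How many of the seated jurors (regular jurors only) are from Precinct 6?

2

Removed: #2, #3, #6, #8, #9, #11, #12, #14, #15, #16.
Seated jurors 1–6: #1, #4, #5, #7, #10, #13 (alternates #17, #18 not counted).
Of those, in Precinct 6: #4, #7 → 2.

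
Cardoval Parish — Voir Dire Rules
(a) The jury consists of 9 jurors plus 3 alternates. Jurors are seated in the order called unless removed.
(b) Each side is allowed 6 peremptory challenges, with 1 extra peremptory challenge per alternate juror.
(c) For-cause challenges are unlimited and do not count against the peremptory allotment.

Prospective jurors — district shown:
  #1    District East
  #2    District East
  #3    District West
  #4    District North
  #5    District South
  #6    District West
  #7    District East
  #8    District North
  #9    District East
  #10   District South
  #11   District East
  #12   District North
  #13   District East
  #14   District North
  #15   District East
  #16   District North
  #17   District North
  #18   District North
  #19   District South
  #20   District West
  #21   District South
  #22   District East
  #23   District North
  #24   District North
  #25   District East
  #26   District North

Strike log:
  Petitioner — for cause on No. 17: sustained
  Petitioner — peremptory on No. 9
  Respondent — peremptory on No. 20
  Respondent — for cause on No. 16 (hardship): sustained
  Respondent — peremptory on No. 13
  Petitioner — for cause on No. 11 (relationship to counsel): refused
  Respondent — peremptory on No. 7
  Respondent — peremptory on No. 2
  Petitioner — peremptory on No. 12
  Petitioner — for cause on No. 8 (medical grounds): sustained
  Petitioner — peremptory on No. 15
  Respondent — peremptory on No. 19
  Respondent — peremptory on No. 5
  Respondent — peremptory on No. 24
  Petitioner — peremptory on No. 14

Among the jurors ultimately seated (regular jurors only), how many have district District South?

2

Removed: #2, #5, #7, #8, #9, #12, #13, #14, #15, #16, #17, #19, #20, #24.
Seated jurors 1–9: #1, #3, #4, #6, #10, #11, #18, #21, #22 (alternates #23, #25, #26 not counted).
Of those, in District South: #10, #21 → 2.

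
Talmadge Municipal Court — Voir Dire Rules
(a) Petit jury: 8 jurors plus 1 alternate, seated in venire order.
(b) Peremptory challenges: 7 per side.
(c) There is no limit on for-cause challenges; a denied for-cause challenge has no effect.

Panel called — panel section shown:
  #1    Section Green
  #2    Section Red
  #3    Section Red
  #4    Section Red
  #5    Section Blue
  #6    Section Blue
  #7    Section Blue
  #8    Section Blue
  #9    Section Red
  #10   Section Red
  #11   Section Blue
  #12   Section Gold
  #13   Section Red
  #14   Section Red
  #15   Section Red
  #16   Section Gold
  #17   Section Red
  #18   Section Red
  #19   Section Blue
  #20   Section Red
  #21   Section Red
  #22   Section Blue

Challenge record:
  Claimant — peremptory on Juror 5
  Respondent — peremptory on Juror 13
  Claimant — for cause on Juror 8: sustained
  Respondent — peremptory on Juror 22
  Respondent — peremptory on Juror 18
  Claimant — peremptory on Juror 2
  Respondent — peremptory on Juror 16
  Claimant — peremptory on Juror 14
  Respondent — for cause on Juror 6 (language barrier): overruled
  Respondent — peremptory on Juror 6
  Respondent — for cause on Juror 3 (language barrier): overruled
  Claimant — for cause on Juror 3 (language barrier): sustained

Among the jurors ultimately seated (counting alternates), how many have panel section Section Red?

Removed: #2, #3, #5, #6, #8, #13, #14, #16, #18, #22.
Seated (9 incl. alternates): #1, #4, #7, #9, #10, #11, #12, #15, #17.
Of those, in Section Red: #4, #9, #10, #15, #17 → 5.

5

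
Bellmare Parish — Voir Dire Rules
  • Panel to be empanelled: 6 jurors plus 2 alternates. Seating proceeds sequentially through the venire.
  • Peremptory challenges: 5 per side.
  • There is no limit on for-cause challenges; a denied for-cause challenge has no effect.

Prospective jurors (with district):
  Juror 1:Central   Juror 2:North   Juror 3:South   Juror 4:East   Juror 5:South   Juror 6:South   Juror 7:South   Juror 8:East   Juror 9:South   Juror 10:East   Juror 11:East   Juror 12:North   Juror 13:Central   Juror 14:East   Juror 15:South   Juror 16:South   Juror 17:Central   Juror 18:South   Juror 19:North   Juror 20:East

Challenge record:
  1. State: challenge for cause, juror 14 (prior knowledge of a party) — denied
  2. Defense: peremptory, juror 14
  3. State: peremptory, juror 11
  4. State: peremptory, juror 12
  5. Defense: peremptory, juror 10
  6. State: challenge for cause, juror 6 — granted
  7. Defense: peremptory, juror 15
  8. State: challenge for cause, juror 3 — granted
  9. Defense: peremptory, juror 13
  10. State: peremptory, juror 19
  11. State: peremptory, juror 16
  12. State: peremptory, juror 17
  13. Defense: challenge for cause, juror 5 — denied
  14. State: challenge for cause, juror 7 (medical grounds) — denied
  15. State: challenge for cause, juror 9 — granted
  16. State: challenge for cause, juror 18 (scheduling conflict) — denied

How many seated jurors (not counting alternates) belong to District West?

0

Removed: #3, #6, #9, #10, #11, #12, #13, #14, #15, #16, #17, #19.
Seated jurors 1–6: #1, #2, #4, #5, #7, #8 (alternates #18, #20 not counted).
None of those are in District West → 0.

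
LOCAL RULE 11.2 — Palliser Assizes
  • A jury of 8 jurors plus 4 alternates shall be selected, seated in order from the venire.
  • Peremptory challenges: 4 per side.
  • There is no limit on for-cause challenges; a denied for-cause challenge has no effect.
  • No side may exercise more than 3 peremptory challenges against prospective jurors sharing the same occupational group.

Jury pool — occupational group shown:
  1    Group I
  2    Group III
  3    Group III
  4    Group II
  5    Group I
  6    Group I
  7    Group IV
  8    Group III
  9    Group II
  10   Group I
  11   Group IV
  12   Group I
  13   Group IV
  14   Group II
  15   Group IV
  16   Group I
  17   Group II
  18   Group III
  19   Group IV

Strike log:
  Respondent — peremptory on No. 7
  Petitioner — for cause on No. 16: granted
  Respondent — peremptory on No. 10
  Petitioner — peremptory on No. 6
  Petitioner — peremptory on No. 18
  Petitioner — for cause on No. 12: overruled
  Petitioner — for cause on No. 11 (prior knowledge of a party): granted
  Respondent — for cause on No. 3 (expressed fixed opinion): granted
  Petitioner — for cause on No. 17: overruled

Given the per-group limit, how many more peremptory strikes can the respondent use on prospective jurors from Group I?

2

Respondent peremptories so far: #7, #10 — 2 of 4 used, 2 left overall.
Against Group I: #10 — 1 used; per-group cap 3 leaves 2.
Binding limit: min(2, 2) = 2.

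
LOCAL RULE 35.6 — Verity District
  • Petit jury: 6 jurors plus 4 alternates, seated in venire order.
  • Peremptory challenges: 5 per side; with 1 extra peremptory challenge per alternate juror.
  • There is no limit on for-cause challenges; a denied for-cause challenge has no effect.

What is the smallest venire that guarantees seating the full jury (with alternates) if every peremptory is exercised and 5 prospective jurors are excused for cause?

33

Seats to fill: 6 + 4 alternates = 10.
Peremptories: 5 + 1×4 = 9 per side × 2 sides = 18.
For-cause removals: 5.
Minimum venire: 10 + 18 + 5 = 33.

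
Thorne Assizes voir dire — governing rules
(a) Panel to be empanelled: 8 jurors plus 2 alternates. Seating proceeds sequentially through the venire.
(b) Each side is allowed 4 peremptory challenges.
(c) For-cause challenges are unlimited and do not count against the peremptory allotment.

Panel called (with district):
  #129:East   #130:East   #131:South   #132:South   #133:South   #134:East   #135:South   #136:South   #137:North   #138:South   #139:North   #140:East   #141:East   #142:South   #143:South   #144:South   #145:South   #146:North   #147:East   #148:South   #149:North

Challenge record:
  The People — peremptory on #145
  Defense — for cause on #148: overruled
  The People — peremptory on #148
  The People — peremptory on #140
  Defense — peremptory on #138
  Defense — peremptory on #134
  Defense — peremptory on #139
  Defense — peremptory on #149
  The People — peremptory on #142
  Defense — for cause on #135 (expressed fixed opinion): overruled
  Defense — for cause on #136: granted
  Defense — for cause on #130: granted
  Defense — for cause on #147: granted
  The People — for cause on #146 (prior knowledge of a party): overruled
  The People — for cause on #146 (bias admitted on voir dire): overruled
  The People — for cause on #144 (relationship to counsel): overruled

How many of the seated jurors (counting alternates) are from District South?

Removed: #130, #134, #136, #138, #139, #140, #142, #145, #147, #148, #149.
Seated (10 incl. alternates): #129, #131, #132, #133, #135, #137, #141, #143, #144, #146.
Of those, in District South: #131, #132, #133, #135, #143, #144 → 6.

6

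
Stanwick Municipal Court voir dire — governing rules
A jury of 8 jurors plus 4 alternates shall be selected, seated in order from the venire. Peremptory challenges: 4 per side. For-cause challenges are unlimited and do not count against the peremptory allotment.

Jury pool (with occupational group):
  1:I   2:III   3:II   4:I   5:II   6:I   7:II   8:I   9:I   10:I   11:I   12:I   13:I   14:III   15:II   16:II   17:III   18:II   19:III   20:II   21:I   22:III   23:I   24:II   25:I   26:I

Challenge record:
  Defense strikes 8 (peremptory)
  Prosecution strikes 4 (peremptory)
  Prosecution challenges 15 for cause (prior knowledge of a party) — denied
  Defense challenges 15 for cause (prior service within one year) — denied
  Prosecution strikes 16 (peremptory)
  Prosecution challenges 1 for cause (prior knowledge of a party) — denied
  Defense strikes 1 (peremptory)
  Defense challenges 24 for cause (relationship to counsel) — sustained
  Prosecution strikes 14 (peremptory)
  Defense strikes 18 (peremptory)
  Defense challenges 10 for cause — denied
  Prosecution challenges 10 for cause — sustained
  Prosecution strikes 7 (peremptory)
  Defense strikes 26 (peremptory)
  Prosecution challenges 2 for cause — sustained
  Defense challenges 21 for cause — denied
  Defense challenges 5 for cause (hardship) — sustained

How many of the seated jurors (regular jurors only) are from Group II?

2

Removed: #1, #2, #4, #5, #7, #8, #10, #14, #16, #18, #24, #26.
Seated jurors 1–8: #3, #6, #9, #11, #12, #13, #15, #17 (alternates #19, #20, #21, #22 not counted).
Of those, in Group II: #3, #15 → 2.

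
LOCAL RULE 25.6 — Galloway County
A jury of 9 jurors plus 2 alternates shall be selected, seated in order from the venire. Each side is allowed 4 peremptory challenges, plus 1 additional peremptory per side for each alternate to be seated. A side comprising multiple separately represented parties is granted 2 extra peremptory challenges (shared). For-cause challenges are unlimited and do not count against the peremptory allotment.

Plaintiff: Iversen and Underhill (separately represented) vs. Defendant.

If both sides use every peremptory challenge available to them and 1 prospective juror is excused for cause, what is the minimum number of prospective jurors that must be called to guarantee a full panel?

Seats to fill: 9 + 2 alternates = 11.
Peremptories — Plaintiff: 4 + 1×2 + 2 = 8; Defendant: 4 + 1×2 = 6; total 14.
For-cause removals: 1.
Minimum venire: 11 + 14 + 1 = 26.

26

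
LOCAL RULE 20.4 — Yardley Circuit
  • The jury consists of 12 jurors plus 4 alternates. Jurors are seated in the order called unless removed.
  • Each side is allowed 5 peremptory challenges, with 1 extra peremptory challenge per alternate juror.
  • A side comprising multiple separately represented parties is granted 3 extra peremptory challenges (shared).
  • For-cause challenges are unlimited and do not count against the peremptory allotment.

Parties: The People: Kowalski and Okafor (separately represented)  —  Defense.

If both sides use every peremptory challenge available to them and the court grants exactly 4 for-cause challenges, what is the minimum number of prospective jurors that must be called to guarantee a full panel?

Seats to fill: 12 + 4 alternates = 16.
Peremptories — The People: 5 + 1×4 + 3 = 12; Defense: 5 + 1×4 = 9; total 21.
For-cause removals: 4.
Minimum venire: 16 + 21 + 4 = 41.

41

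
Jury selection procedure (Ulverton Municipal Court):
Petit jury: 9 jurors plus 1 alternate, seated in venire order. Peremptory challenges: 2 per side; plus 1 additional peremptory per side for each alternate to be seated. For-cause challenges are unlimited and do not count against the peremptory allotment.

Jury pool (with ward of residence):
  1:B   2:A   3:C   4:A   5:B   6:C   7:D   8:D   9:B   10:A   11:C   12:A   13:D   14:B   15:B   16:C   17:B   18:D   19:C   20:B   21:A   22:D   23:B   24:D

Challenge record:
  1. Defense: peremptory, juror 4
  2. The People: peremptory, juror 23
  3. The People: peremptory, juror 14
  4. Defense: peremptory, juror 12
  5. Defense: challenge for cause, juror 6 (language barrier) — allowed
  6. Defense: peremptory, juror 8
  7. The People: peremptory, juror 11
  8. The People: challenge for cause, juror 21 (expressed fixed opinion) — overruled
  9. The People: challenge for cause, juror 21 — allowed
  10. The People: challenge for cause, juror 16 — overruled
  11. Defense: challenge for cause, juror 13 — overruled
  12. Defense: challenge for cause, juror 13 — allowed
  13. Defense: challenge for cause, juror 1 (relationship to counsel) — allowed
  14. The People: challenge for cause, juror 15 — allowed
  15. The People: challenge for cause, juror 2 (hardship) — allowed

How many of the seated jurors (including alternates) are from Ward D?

2

Removed: #1, #2, #4, #6, #8, #11, #12, #13, #14, #15, #21, #23.
Seated (10 incl. alternates): #3, #5, #7, #9, #10, #16, #17, #18, #19, #20.
Of those, in Ward D: #7, #18 → 2.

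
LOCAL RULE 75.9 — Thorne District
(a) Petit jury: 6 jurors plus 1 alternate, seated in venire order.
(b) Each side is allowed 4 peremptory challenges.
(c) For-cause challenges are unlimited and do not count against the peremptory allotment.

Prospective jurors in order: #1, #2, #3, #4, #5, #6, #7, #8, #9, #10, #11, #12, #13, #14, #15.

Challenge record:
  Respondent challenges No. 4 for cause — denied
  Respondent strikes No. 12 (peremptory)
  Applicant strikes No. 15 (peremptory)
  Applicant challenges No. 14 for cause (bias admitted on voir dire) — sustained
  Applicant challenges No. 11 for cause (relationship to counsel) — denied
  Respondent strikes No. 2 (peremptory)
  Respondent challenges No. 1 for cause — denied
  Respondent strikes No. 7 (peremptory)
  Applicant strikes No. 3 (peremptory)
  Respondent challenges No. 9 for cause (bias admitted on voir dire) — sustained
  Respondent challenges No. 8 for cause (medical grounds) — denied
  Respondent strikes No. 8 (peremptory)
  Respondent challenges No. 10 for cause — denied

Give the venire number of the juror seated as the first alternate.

13

Removed: #2, #3, #7, #8, #9, #12, #14, #15. (#1, #4, #10, #11 stay — for-cause denied.)
Seating in order: seats 1–6 → #1, #4, #5, #6, #10, #11; alternates → #13.
So alternate 1 is #13.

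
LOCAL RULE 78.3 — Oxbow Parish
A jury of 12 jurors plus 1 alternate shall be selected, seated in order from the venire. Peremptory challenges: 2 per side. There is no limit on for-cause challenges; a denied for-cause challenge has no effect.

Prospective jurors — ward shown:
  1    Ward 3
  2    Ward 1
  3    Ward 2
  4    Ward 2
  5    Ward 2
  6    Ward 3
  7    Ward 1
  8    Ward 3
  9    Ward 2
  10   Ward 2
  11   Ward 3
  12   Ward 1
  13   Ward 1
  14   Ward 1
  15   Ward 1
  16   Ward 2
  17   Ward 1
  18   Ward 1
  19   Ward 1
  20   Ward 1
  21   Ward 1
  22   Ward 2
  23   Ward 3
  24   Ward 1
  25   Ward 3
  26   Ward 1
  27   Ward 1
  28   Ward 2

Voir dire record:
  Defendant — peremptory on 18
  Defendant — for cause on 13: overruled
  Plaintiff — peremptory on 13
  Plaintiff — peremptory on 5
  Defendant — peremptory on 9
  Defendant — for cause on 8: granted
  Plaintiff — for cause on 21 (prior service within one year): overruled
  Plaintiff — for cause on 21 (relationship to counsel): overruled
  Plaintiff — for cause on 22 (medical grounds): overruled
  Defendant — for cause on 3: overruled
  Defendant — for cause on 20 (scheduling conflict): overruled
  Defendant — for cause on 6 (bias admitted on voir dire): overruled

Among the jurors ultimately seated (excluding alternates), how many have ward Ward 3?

Removed: #5, #8, #9, #13, #18.
Seated jurors 1–12: #1, #2, #3, #4, #6, #7, #10, #11, #12, #14, #15, #16 (alternates #17 not counted).
Of those, in Ward 3: #1, #6, #11 → 3.

3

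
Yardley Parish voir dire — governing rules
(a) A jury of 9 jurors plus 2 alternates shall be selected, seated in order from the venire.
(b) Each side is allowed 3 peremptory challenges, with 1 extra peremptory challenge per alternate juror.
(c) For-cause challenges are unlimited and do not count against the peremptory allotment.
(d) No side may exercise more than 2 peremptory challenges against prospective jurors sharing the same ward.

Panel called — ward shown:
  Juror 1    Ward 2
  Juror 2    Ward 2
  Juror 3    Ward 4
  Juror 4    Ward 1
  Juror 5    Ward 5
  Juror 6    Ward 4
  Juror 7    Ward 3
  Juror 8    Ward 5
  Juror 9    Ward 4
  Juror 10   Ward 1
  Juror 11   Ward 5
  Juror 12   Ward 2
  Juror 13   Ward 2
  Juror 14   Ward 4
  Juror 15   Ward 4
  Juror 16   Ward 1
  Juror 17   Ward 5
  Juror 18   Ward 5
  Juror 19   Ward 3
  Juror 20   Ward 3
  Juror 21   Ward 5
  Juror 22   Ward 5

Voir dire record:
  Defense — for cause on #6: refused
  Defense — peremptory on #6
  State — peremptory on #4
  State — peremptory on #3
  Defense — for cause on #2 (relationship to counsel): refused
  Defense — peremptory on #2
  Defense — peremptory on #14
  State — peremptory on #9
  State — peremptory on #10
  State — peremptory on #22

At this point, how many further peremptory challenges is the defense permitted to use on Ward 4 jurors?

0

Defense peremptories so far: #6, #2, #14 — 3 of 5 used, 2 left overall.
Against Ward 4: #6, #14 — 2 used; per-ward cap 2 leaves 0.
Binding limit: min(2, 0) = 0.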